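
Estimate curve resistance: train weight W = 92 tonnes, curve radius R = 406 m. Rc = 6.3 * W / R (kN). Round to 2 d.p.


Rc = 6.3 * W / R
Rc = 6.3 * 92 / 406
Rc = 579.6 / 406
Rc = 1.43 kN

1.43


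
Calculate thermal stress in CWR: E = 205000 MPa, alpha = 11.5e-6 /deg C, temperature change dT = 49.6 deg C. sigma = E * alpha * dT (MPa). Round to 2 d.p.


sigma = E * alpha * dT
sigma = 205000 * 11.5e-6 * 49.6
sigma = 2.3575 * 49.6
sigma = 116.93 MPa

116.93


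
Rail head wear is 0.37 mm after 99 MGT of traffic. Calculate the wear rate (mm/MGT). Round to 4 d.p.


Wear rate = total wear / cumulative tonnage
Rate = 0.37 / 99
Rate = 0.0037 mm/MGT

0.0037


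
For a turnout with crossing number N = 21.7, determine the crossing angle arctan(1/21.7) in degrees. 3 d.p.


1/N = 1/21.7 = 0.046083
angle = arctan(0.046083) = 0.04605 rad
angle = 0.04605 * 180/pi = 2.638 degrees

2.638


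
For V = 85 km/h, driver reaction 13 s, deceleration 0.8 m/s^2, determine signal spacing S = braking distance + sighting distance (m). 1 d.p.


V = 85 / 3.6 = 23.6111 m/s
Braking distance = 23.6111^2 / (2*0.8) = 348.4279 m
Sighting distance = 23.6111 * 13 = 306.9444 m
S = 348.4279 + 306.9444 = 655.4 m

655.4


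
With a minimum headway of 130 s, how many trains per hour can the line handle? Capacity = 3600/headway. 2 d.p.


Capacity = 3600 / headway
Capacity = 3600 / 130
Capacity = 27.69 trains/hour

27.69


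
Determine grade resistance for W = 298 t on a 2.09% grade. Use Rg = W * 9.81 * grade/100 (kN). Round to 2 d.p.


Rg = W * 9.81 * grade / 100
Rg = 298 * 9.81 * 2.09 / 100
Rg = 2923.38 * 0.0209
Rg = 61.10 kN

61.10


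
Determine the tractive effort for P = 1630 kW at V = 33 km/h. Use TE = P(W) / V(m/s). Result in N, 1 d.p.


Convert: P = 1630 kW = 1630000 W
V = 33 / 3.6 = 9.1667 m/s
TE = 1630000 / 9.1667
TE = 177818.2 N

177818.2


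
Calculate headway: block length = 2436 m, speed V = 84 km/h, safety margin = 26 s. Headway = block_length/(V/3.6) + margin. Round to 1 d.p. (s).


V = 84 / 3.6 = 23.3333 m/s
Block traversal time = 2436 / 23.3333 = 104.4 s
Headway = 104.4 + 26
Headway = 130.4 s

130.4


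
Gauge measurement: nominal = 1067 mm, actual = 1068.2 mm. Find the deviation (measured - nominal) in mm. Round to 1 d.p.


Deviation = measured - nominal
Deviation = 1068.2 - 1067
Deviation = 1.2 mm

1.2


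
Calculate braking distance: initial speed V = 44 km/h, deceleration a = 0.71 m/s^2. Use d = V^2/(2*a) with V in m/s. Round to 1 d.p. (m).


Convert speed: V = 44 / 3.6 = 12.2222 m/s
V^2 = 149.3827
d = 149.3827 / (2 * 0.71)
d = 149.3827 / 1.42
d = 105.2 m

105.2


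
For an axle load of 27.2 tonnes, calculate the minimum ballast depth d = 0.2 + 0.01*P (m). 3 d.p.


d = 0.2 + 0.01 * 27.2
d = 0.2 + 0.272
d = 0.472 m

0.472


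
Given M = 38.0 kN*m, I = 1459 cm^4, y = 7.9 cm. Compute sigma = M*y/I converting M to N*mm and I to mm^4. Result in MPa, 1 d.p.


Convert units:
M = 38.0 kN*m = 38000000 N*mm
y = 7.9 cm = 79 mm
I = 1459 cm^4 = 14590000 mm^4
sigma = 38000000 * 79 / 14590000
sigma = 205.8 MPa

205.8


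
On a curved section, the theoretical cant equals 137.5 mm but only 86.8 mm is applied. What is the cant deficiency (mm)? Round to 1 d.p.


Cant deficiency = equilibrium cant - actual cant
CD = 137.5 - 86.8
CD = 50.7 mm

50.7


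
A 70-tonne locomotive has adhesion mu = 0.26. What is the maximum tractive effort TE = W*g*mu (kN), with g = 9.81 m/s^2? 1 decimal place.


TE_max = W * g * mu
TE_max = 70 * 9.81 * 0.26
TE_max = 686.7 * 0.26
TE_max = 178.5 kN

178.5


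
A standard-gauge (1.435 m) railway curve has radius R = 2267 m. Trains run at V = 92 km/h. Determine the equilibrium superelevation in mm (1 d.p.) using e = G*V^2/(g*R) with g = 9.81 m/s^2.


Convert speed: V = 92 / 3.6 = 25.5556 m/s
Apply formula: e = 1.435 * 25.5556^2 / (9.81 * 2267)
e = 1.435 * 653.0864 / 22239.27
e = 0.042141 m = 42.1 mm

42.1


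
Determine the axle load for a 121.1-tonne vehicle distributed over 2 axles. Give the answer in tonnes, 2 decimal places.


Load per axle = total weight / number of axles
Load = 121.1 / 2
Load = 60.55 tonnes

60.55


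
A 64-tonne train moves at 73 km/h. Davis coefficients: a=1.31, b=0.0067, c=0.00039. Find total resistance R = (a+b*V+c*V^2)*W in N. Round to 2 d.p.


b*V = 0.0067 * 73 = 0.4891
c*V^2 = 0.00039 * 5329 = 2.07831
R_per_t = 1.31 + 0.4891 + 2.07831 = 3.87741 N/t
R_total = 3.87741 * 64 = 248.15 N

248.15


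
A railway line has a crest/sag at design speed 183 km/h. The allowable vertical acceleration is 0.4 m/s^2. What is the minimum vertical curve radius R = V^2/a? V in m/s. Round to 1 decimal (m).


Convert speed: V = 183 / 3.6 = 50.8333 m/s
V^2 = 2584.0278 m^2/s^2
R_v = 2584.0278 / 0.4
R_v = 6460.1 m

6460.1


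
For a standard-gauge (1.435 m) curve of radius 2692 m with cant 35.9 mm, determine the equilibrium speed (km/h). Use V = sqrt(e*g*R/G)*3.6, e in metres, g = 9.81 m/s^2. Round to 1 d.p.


Convert cant: e = 35.9 mm = 0.0359 m
V_ms = sqrt(0.0359 * 9.81 * 2692 / 1.435)
V_ms = sqrt(660.673079) = 25.7036 m/s
V = 25.7036 * 3.6 = 92.5 km/h

92.5


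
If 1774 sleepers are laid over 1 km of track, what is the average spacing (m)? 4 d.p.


Spacing = 1000 m / number of sleepers
Spacing = 1000 / 1774
Spacing = 0.5637 m

0.5637


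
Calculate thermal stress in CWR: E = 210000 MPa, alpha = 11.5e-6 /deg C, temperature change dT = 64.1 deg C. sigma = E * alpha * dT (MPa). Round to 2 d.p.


sigma = E * alpha * dT
sigma = 210000 * 11.5e-6 * 64.1
sigma = 2.415 * 64.1
sigma = 154.80 MPa

154.80


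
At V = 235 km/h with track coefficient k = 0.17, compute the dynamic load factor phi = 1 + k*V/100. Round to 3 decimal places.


phi = 1 + k * V / 100
phi = 1 + 0.17 * 235 / 100
phi = 1 + 0.3995
phi = 1.400

1.400


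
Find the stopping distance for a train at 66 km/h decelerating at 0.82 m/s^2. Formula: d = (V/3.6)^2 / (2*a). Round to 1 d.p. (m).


Convert speed: V = 66 / 3.6 = 18.3333 m/s
V^2 = 336.1111
d = 336.1111 / (2 * 0.82)
d = 336.1111 / 1.64
d = 204.9 m

204.9


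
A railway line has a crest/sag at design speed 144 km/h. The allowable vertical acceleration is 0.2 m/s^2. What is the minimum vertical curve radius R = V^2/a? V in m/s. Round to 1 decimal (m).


Convert speed: V = 144 / 3.6 = 40.0 m/s
V^2 = 1600.0 m^2/s^2
R_v = 1600.0 / 0.2
R_v = 8000.0 m

8000.0


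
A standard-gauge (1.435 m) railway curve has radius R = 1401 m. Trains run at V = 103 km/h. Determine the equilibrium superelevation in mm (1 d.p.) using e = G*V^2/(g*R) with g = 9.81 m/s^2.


Convert speed: V = 103 / 3.6 = 28.6111 m/s
Apply formula: e = 1.435 * 28.6111^2 / (9.81 * 1401)
e = 1.435 * 818.5957 / 13743.81
e = 0.08547 m = 85.5 mm

85.5


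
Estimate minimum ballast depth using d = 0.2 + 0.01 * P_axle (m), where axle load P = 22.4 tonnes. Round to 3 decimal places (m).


d = 0.2 + 0.01 * 22.4
d = 0.2 + 0.224
d = 0.424 m

0.424


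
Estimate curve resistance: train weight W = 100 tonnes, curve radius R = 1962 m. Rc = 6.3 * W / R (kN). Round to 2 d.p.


Rc = 6.3 * W / R
Rc = 6.3 * 100 / 1962
Rc = 630.0 / 1962
Rc = 0.32 kN

0.32


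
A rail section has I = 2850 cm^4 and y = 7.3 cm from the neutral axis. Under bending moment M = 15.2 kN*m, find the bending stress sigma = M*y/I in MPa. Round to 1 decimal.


Convert units:
M = 15.2 kN*m = 15200000 N*mm
y = 7.3 cm = 73 mm
I = 2850 cm^4 = 28500000 mm^4
sigma = 15200000 * 73 / 28500000
sigma = 38.9 MPa

38.9


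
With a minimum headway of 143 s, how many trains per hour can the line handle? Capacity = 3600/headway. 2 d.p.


Capacity = 3600 / headway
Capacity = 3600 / 143
Capacity = 25.17 trains/hour

25.17


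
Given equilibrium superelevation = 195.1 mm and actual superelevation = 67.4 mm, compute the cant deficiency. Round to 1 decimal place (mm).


Cant deficiency = equilibrium cant - actual cant
CD = 195.1 - 67.4
CD = 127.7 mm

127.7


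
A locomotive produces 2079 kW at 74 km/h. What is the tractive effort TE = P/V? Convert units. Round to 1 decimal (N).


Convert: P = 2079 kW = 2079000 W
V = 74 / 3.6 = 20.5556 m/s
TE = 2079000 / 20.5556
TE = 101140.5 N

101140.5


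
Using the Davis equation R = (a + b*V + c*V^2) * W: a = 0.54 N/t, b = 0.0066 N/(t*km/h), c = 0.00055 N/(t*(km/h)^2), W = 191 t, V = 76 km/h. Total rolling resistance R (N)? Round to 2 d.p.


b*V = 0.0066 * 76 = 0.5016
c*V^2 = 0.00055 * 5776 = 3.1768
R_per_t = 0.54 + 0.5016 + 3.1768 = 4.2184 N/t
R_total = 4.2184 * 191 = 805.71 N

805.71


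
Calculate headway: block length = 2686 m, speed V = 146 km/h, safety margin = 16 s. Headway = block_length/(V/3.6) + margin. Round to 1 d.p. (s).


V = 146 / 3.6 = 40.5556 m/s
Block traversal time = 2686 / 40.5556 = 66.2301 s
Headway = 66.2301 + 16
Headway = 82.2 s

82.2


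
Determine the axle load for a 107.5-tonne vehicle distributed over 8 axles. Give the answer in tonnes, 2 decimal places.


Load per axle = total weight / number of axles
Load = 107.5 / 8
Load = 13.44 tonnes

13.44


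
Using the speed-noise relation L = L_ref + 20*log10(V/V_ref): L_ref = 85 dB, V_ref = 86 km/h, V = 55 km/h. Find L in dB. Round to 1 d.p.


V/V_ref = 55 / 86 = 0.639535
log10(0.639535) = -0.194136
20 * -0.194136 = -3.8827
L = 85 + -3.8827 = 81.1 dB

81.1


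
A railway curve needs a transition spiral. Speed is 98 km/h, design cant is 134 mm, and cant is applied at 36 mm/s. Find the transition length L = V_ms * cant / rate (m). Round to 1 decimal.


Convert speed: V = 98 / 3.6 = 27.2222 m/s
L = 27.2222 * 134 / 36
L = 3647.7778 / 36
L = 101.3 m

101.3


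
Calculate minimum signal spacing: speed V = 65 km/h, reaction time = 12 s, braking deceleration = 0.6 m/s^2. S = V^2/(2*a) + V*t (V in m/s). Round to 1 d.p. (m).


V = 65 / 3.6 = 18.0556 m/s
Braking distance = 18.0556^2 / (2*0.6) = 271.6692 m
Sighting distance = 18.0556 * 12 = 216.6667 m
S = 271.6692 + 216.6667 = 488.3 m

488.3


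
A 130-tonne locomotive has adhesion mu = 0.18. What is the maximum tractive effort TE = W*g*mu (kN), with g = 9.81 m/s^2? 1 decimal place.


TE_max = W * g * mu
TE_max = 130 * 9.81 * 0.18
TE_max = 1275.3 * 0.18
TE_max = 229.6 kN

229.6


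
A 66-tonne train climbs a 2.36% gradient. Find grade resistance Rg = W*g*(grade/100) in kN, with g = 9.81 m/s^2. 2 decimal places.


Rg = W * 9.81 * grade / 100
Rg = 66 * 9.81 * 2.36 / 100
Rg = 647.46 * 0.0236
Rg = 15.28 kN

15.28


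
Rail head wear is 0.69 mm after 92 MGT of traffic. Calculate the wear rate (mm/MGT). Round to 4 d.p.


Wear rate = total wear / cumulative tonnage
Rate = 0.69 / 92
Rate = 0.0075 mm/MGT

0.0075


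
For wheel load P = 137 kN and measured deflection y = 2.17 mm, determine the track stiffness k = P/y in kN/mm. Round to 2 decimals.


Track stiffness k = P / y
k = 137 / 2.17
k = 63.13 kN/mm

63.13


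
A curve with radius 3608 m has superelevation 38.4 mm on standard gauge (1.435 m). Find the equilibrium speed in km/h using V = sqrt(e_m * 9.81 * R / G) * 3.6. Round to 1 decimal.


Convert cant: e = 38.4 mm = 0.0384 m
V_ms = sqrt(0.0384 * 9.81 * 3608 / 1.435)
V_ms = sqrt(947.141486) = 30.7757 m/s
V = 30.7757 * 3.6 = 110.8 km/h

110.8


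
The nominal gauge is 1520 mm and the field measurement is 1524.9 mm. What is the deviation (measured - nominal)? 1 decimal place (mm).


Deviation = measured - nominal
Deviation = 1524.9 - 1520
Deviation = 4.9 mm

4.9


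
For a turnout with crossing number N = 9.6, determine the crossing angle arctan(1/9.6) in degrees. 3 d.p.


1/N = 1/9.6 = 0.104167
angle = arctan(0.104167) = 0.103792 rad
angle = 0.103792 * 180/pi = 5.947 degrees

5.947


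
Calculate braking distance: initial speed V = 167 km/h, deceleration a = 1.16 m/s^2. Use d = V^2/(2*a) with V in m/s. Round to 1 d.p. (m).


Convert speed: V = 167 / 3.6 = 46.3889 m/s
V^2 = 2151.929
d = 2151.929 / (2 * 1.16)
d = 2151.929 / 2.32
d = 927.6 m

927.6


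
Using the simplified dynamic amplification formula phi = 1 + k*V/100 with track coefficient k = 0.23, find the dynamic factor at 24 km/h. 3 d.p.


phi = 1 + k * V / 100
phi = 1 + 0.23 * 24 / 100
phi = 1 + 0.0552
phi = 1.055

1.055


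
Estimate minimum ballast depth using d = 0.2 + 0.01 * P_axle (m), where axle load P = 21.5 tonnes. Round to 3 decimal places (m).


d = 0.2 + 0.01 * 21.5
d = 0.2 + 0.215
d = 0.415 m

0.415


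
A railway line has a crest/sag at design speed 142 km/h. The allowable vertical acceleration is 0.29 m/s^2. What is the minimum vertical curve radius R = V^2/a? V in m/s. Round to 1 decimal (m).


Convert speed: V = 142 / 3.6 = 39.4444 m/s
V^2 = 1555.8642 m^2/s^2
R_v = 1555.8642 / 0.29
R_v = 5365.0 m

5365.0


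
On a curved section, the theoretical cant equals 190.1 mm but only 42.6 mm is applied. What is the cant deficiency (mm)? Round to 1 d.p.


Cant deficiency = equilibrium cant - actual cant
CD = 190.1 - 42.6
CD = 147.5 mm

147.5


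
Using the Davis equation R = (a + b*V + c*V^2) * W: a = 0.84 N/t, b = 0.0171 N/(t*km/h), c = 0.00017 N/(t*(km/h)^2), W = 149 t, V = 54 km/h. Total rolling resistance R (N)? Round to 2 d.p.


b*V = 0.0171 * 54 = 0.9234
c*V^2 = 0.00017 * 2916 = 0.49572
R_per_t = 0.84 + 0.9234 + 0.49572 = 2.25912 N/t
R_total = 2.25912 * 149 = 336.61 N

336.61


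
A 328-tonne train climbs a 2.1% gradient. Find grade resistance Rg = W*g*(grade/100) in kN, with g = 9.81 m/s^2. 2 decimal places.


Rg = W * 9.81 * grade / 100
Rg = 328 * 9.81 * 2.1 / 100
Rg = 3217.68 * 0.021
Rg = 67.57 kN

67.57


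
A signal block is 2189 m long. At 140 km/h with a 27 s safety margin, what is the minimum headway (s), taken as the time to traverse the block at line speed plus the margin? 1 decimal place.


V = 140 / 3.6 = 38.8889 m/s
Block traversal time = 2189 / 38.8889 = 56.2886 s
Headway = 56.2886 + 27
Headway = 83.3 s

83.3


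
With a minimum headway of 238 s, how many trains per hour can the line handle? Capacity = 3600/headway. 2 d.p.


Capacity = 3600 / headway
Capacity = 3600 / 238
Capacity = 15.13 trains/hour

15.13


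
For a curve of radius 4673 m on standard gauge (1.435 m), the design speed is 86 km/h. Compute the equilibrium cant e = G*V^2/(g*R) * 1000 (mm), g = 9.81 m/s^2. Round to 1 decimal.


Convert speed: V = 86 / 3.6 = 23.8889 m/s
Apply formula: e = 1.435 * 23.8889^2 / (9.81 * 4673)
e = 1.435 * 570.679 / 45842.13
e = 0.017864 m = 17.9 mm

17.9


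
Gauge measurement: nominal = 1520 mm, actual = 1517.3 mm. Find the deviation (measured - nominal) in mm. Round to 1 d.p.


Deviation = measured - nominal
Deviation = 1517.3 - 1520
Deviation = -2.7 mm

-2.7


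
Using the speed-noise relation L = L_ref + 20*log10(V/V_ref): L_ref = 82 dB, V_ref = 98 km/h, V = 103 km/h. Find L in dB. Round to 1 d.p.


V/V_ref = 103 / 98 = 1.05102
log10(1.05102) = 0.021611
20 * 0.021611 = 0.4322
L = 82 + 0.4322 = 82.4 dB

82.4


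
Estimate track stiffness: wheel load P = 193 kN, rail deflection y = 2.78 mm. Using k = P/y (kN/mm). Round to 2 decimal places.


Track stiffness k = P / y
k = 193 / 2.78
k = 69.42 kN/mm

69.42


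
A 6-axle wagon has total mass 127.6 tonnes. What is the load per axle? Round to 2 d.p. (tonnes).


Load per axle = total weight / number of axles
Load = 127.6 / 6
Load = 21.27 tonnes

21.27


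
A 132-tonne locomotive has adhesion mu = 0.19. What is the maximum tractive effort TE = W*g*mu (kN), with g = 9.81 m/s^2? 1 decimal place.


TE_max = W * g * mu
TE_max = 132 * 9.81 * 0.19
TE_max = 1294.92 * 0.19
TE_max = 246.0 kN

246.0


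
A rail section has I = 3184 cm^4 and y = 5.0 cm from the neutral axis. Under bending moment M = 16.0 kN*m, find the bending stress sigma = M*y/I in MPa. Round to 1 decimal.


Convert units:
M = 16.0 kN*m = 16000000 N*mm
y = 5.0 cm = 50 mm
I = 3184 cm^4 = 31840000 mm^4
sigma = 16000000 * 50 / 31840000
sigma = 25.1 MPa

25.1


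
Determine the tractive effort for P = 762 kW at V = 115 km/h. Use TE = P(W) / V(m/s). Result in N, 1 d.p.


Convert: P = 762 kW = 762000 W
V = 115 / 3.6 = 31.9444 m/s
TE = 762000 / 31.9444
TE = 23853.9 N

23853.9


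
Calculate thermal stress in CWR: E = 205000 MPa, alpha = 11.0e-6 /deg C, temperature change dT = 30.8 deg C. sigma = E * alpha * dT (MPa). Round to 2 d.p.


sigma = E * alpha * dT
sigma = 205000 * 11.0e-6 * 30.8
sigma = 2.255 * 30.8
sigma = 69.45 MPa

69.45


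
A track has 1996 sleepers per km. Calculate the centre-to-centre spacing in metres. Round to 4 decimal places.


Spacing = 1000 m / number of sleepers
Spacing = 1000 / 1996
Spacing = 0.5010 m

0.5010


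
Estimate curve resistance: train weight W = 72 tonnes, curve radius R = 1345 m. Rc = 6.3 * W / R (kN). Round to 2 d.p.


Rc = 6.3 * W / R
Rc = 6.3 * 72 / 1345
Rc = 453.6 / 1345
Rc = 0.34 kN

0.34


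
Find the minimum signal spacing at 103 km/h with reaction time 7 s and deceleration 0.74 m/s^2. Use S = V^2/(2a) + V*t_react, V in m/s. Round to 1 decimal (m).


V = 103 / 3.6 = 28.6111 m/s
Braking distance = 28.6111^2 / (2*0.74) = 553.1052 m
Sighting distance = 28.6111 * 7 = 200.2778 m
S = 553.1052 + 200.2778 = 753.4 m

753.4


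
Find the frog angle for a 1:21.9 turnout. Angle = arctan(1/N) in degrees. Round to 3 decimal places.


1/N = 1/21.9 = 0.045662
angle = arctan(0.045662) = 0.04563 rad
angle = 0.04563 * 180/pi = 2.614 degrees

2.614


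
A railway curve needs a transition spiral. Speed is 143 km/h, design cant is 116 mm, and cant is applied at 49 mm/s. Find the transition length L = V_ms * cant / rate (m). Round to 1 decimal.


Convert speed: V = 143 / 3.6 = 39.7222 m/s
L = 39.7222 * 116 / 49
L = 4607.7778 / 49
L = 94.0 m

94.0


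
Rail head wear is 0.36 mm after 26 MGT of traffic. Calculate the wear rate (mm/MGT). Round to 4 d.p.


Wear rate = total wear / cumulative tonnage
Rate = 0.36 / 26
Rate = 0.0138 mm/MGT

0.0138


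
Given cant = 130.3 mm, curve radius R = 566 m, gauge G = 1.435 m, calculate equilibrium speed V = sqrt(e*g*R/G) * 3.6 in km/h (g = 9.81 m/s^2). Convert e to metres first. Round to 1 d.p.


Convert cant: e = 130.3 mm = 0.1303 m
V_ms = sqrt(0.1303 * 9.81 * 566 / 1.435)
V_ms = sqrt(504.171107) = 22.4538 m/s
V = 22.4538 * 3.6 = 80.8 km/h

80.8


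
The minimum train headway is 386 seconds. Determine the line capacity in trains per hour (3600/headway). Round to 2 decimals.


Capacity = 3600 / headway
Capacity = 3600 / 386
Capacity = 9.33 trains/hour

9.33


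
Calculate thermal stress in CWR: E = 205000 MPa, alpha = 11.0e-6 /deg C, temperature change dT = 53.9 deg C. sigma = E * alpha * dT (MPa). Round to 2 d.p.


sigma = E * alpha * dT
sigma = 205000 * 11.0e-6 * 53.9
sigma = 2.255 * 53.9
sigma = 121.54 MPa

121.54


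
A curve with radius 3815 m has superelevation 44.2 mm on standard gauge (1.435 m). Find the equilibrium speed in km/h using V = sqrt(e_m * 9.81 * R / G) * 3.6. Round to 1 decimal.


Convert cant: e = 44.2 mm = 0.0442 m
V_ms = sqrt(0.0442 * 9.81 * 3815 / 1.435)
V_ms = sqrt(1152.74678) = 33.9521 m/s
V = 33.9521 * 3.6 = 122.2 km/h

122.2


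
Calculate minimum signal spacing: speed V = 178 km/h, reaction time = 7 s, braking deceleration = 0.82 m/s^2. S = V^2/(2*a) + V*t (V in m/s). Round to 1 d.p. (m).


V = 178 / 3.6 = 49.4444 m/s
Braking distance = 49.4444^2 / (2*0.82) = 1490.7031 m
Sighting distance = 49.4444 * 7 = 346.1111 m
S = 1490.7031 + 346.1111 = 1836.8 m

1836.8


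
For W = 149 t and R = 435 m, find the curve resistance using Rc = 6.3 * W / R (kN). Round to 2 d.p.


Rc = 6.3 * W / R
Rc = 6.3 * 149 / 435
Rc = 938.7 / 435
Rc = 2.16 kN

2.16


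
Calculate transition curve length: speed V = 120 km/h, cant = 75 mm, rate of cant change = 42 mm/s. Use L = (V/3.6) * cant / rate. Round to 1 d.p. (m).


Convert speed: V = 120 / 3.6 = 33.3333 m/s
L = 33.3333 * 75 / 42
L = 2500.0 / 42
L = 59.5 m

59.5


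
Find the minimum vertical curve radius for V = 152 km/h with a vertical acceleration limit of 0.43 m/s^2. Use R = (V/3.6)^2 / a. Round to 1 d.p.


Convert speed: V = 152 / 3.6 = 42.2222 m/s
V^2 = 1782.716 m^2/s^2
R_v = 1782.716 / 0.43
R_v = 4145.9 m

4145.9


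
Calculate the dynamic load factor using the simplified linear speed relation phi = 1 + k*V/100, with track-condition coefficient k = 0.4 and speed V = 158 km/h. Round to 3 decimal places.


phi = 1 + k * V / 100
phi = 1 + 0.4 * 158 / 100
phi = 1 + 0.632
phi = 1.632

1.632


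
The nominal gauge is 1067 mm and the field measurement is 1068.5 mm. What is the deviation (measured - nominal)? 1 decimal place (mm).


Deviation = measured - nominal
Deviation = 1068.5 - 1067
Deviation = 1.5 mm

1.5


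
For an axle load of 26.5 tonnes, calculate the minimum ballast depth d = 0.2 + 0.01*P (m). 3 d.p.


d = 0.2 + 0.01 * 26.5
d = 0.2 + 0.265
d = 0.465 m

0.465


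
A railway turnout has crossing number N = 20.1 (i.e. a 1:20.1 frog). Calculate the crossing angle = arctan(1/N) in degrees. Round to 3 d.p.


1/N = 1/20.1 = 0.049751
angle = arctan(0.049751) = 0.04971 rad
angle = 0.04971 * 180/pi = 2.848 degrees

2.848


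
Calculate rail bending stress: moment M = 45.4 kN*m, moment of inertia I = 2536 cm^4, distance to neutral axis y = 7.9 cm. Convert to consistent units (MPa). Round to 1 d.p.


Convert units:
M = 45.4 kN*m = 45400000 N*mm
y = 7.9 cm = 79 mm
I = 2536 cm^4 = 25360000 mm^4
sigma = 45400000 * 79 / 25360000
sigma = 141.4 MPa

141.4


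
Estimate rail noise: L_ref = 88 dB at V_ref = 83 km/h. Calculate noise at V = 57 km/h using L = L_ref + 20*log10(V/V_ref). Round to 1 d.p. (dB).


V/V_ref = 57 / 83 = 0.686747
log10(0.686747) = -0.163203
20 * -0.163203 = -3.2641
L = 88 + -3.2641 = 84.7 dB

84.7


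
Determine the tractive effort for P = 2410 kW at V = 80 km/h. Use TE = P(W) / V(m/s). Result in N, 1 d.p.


Convert: P = 2410 kW = 2410000 W
V = 80 / 3.6 = 22.2222 m/s
TE = 2410000 / 22.2222
TE = 108450.0 N

108450.0


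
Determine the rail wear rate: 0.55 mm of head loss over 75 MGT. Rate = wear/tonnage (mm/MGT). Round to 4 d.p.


Wear rate = total wear / cumulative tonnage
Rate = 0.55 / 75
Rate = 0.0073 mm/MGT

0.0073


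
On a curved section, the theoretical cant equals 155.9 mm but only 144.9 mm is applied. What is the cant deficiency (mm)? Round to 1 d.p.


Cant deficiency = equilibrium cant - actual cant
CD = 155.9 - 144.9
CD = 11.0 mm

11.0


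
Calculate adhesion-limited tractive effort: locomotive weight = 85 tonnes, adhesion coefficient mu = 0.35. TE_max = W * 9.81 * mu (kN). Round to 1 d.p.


TE_max = W * g * mu
TE_max = 85 * 9.81 * 0.35
TE_max = 833.85 * 0.35
TE_max = 291.8 kN

291.8


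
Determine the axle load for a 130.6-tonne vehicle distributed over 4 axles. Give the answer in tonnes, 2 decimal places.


Load per axle = total weight / number of axles
Load = 130.6 / 4
Load = 32.65 tonnes

32.65


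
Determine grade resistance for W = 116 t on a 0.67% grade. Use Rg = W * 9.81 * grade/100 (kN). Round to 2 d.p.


Rg = W * 9.81 * grade / 100
Rg = 116 * 9.81 * 0.67 / 100
Rg = 1137.96 * 0.0067
Rg = 7.62 kN

7.62


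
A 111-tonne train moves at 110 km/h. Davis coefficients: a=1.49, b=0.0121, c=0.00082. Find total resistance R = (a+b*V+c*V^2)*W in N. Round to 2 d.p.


b*V = 0.0121 * 110 = 1.331
c*V^2 = 0.00082 * 12100 = 9.922
R_per_t = 1.49 + 1.331 + 9.922 = 12.743 N/t
R_total = 12.743 * 111 = 1414.47 N

1414.47


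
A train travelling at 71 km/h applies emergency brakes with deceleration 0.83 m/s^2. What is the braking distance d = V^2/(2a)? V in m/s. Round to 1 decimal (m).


Convert speed: V = 71 / 3.6 = 19.7222 m/s
V^2 = 388.966
d = 388.966 / (2 * 0.83)
d = 388.966 / 1.66
d = 234.3 m

234.3


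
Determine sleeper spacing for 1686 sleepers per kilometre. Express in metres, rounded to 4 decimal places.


Spacing = 1000 m / number of sleepers
Spacing = 1000 / 1686
Spacing = 0.5931 m

0.5931


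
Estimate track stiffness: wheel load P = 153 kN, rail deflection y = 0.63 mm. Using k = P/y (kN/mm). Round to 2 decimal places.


Track stiffness k = P / y
k = 153 / 0.63
k = 242.86 kN/mm

242.86


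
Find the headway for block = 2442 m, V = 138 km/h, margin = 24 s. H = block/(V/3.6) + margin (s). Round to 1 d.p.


V = 138 / 3.6 = 38.3333 m/s
Block traversal time = 2442 / 38.3333 = 63.7043 s
Headway = 63.7043 + 24
Headway = 87.7 s

87.7


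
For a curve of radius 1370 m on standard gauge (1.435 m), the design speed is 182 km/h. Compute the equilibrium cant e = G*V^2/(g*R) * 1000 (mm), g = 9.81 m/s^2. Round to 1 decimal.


Convert speed: V = 182 / 3.6 = 50.5556 m/s
Apply formula: e = 1.435 * 50.5556^2 / (9.81 * 1370)
e = 1.435 * 2555.8642 / 13439.7
e = 0.272898 m = 272.9 mm

272.9


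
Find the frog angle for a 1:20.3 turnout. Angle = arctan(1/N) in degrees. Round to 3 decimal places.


1/N = 1/20.3 = 0.049261
angle = arctan(0.049261) = 0.049221 rad
angle = 0.049221 * 180/pi = 2.820 degrees

2.820


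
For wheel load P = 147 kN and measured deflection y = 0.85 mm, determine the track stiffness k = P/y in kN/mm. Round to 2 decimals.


Track stiffness k = P / y
k = 147 / 0.85
k = 172.94 kN/mm

172.94


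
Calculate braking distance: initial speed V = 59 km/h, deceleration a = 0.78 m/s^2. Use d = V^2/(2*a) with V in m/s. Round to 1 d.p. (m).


Convert speed: V = 59 / 3.6 = 16.3889 m/s
V^2 = 268.5957
d = 268.5957 / (2 * 0.78)
d = 268.5957 / 1.56
d = 172.2 m

172.2


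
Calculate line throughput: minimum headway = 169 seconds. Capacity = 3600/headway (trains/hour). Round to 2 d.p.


Capacity = 3600 / headway
Capacity = 3600 / 169
Capacity = 21.30 trains/hour

21.30


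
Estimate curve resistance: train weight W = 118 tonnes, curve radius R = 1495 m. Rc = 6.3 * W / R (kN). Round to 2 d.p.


Rc = 6.3 * W / R
Rc = 6.3 * 118 / 1495
Rc = 743.4 / 1495
Rc = 0.50 kN

0.50


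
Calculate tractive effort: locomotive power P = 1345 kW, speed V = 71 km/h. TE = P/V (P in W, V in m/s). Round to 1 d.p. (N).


Convert: P = 1345 kW = 1345000 W
V = 71 / 3.6 = 19.7222 m/s
TE = 1345000 / 19.7222
TE = 68197.2 N

68197.2


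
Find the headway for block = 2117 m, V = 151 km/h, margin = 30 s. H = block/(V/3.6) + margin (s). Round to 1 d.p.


V = 151 / 3.6 = 41.9444 m/s
Block traversal time = 2117 / 41.9444 = 50.4715 s
Headway = 50.4715 + 30
Headway = 80.5 s

80.5


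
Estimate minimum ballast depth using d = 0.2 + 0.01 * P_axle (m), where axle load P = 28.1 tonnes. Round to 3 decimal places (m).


d = 0.2 + 0.01 * 28.1
d = 0.2 + 0.281
d = 0.481 m

0.481


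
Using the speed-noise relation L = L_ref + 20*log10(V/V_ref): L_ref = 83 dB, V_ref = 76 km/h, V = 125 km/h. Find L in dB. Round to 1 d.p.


V/V_ref = 125 / 76 = 1.644737
log10(1.644737) = 0.216096
20 * 0.216096 = 4.3219
L = 83 + 4.3219 = 87.3 dB

87.3


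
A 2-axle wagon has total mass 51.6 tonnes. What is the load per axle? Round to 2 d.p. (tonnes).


Load per axle = total weight / number of axles
Load = 51.6 / 2
Load = 25.80 tonnes

25.80


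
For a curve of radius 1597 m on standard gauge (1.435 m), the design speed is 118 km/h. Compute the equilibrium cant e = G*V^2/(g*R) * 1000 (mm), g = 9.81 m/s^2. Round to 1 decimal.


Convert speed: V = 118 / 3.6 = 32.7778 m/s
Apply formula: e = 1.435 * 32.7778^2 / (9.81 * 1597)
e = 1.435 * 1074.3827 / 15666.57
e = 0.098409 m = 98.4 mm

98.4


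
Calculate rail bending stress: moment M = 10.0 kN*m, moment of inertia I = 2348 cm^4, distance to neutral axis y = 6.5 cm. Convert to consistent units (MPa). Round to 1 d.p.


Convert units:
M = 10.0 kN*m = 10000000 N*mm
y = 6.5 cm = 65 mm
I = 2348 cm^4 = 23480000 mm^4
sigma = 10000000 * 65 / 23480000
sigma = 27.7 MPa

27.7


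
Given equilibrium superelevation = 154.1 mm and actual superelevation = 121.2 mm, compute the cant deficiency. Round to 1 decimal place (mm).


Cant deficiency = equilibrium cant - actual cant
CD = 154.1 - 121.2
CD = 32.9 mm

32.9


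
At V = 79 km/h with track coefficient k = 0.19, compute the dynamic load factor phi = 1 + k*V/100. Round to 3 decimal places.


phi = 1 + k * V / 100
phi = 1 + 0.19 * 79 / 100
phi = 1 + 0.1501
phi = 1.150

1.150


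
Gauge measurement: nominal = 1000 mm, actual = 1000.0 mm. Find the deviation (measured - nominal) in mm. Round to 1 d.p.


Deviation = measured - nominal
Deviation = 1000.0 - 1000
Deviation = 0.0 mm

0.0


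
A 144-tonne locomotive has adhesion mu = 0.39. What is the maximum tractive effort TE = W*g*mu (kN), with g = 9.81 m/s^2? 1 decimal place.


TE_max = W * g * mu
TE_max = 144 * 9.81 * 0.39
TE_max = 1412.64 * 0.39
TE_max = 550.9 kN

550.9


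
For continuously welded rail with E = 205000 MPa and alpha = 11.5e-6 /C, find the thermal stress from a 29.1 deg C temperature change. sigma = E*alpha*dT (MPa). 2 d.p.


sigma = E * alpha * dT
sigma = 205000 * 11.5e-6 * 29.1
sigma = 2.3575 * 29.1
sigma = 68.60 MPa

68.60


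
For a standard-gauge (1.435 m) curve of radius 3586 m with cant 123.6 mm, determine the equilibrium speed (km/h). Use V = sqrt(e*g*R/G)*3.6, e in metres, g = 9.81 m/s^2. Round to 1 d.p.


Convert cant: e = 123.6 mm = 0.1236 m
V_ms = sqrt(0.1236 * 9.81 * 3586 / 1.435)
V_ms = sqrt(3030.022562) = 55.0456 m/s
V = 55.0456 * 3.6 = 198.2 km/h

198.2


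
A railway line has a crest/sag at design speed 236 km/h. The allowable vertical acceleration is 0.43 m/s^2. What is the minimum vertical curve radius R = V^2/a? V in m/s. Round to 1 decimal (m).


Convert speed: V = 236 / 3.6 = 65.5556 m/s
V^2 = 4297.5309 m^2/s^2
R_v = 4297.5309 / 0.43
R_v = 9994.3 m

9994.3


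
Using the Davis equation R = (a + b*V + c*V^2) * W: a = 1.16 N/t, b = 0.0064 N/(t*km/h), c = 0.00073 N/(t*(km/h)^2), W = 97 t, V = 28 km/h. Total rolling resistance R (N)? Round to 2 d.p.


b*V = 0.0064 * 28 = 0.1792
c*V^2 = 0.00073 * 784 = 0.57232
R_per_t = 1.16 + 0.1792 + 0.57232 = 1.91152 N/t
R_total = 1.91152 * 97 = 185.42 N

185.42


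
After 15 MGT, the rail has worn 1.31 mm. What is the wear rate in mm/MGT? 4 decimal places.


Wear rate = total wear / cumulative tonnage
Rate = 1.31 / 15
Rate = 0.0873 mm/MGT

0.0873


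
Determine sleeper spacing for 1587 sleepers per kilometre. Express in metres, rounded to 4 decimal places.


Spacing = 1000 m / number of sleepers
Spacing = 1000 / 1587
Spacing = 0.6301 m

0.6301


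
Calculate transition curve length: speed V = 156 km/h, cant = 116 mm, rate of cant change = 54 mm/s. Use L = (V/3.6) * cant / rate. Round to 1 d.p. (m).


Convert speed: V = 156 / 3.6 = 43.3333 m/s
L = 43.3333 * 116 / 54
L = 5026.6667 / 54
L = 93.1 m

93.1


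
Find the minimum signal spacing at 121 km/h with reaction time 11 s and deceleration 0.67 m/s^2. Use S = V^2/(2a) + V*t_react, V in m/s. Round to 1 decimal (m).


V = 121 / 3.6 = 33.6111 m/s
Braking distance = 33.6111^2 / (2*0.67) = 843.0648 m
Sighting distance = 33.6111 * 11 = 369.7222 m
S = 843.0648 + 369.7222 = 1212.8 m

1212.8


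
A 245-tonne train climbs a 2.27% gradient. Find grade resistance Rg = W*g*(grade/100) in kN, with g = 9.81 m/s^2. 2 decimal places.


Rg = W * 9.81 * grade / 100
Rg = 245 * 9.81 * 2.27 / 100
Rg = 2403.45 * 0.0227
Rg = 54.56 kN

54.56


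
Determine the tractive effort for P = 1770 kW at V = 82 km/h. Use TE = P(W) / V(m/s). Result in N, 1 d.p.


Convert: P = 1770 kW = 1770000 W
V = 82 / 3.6 = 22.7778 m/s
TE = 1770000 / 22.7778
TE = 77707.3 N

77707.3


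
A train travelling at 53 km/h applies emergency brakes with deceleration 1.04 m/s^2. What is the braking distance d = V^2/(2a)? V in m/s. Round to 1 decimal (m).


Convert speed: V = 53 / 3.6 = 14.7222 m/s
V^2 = 216.7438
d = 216.7438 / (2 * 1.04)
d = 216.7438 / 2.08
d = 104.2 m

104.2


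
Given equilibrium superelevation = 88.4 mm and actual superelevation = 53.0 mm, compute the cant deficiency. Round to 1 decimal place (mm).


Cant deficiency = equilibrium cant - actual cant
CD = 88.4 - 53.0
CD = 35.4 mm

35.4


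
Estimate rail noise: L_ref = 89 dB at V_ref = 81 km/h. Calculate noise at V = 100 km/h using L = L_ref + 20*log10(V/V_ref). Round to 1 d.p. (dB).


V/V_ref = 100 / 81 = 1.234568
log10(1.234568) = 0.091515
20 * 0.091515 = 1.8303
L = 89 + 1.8303 = 90.8 dB

90.8


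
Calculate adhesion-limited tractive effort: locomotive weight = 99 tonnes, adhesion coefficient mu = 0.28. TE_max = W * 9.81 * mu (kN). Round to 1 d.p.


TE_max = W * g * mu
TE_max = 99 * 9.81 * 0.28
TE_max = 971.19 * 0.28
TE_max = 271.9 kN

271.9


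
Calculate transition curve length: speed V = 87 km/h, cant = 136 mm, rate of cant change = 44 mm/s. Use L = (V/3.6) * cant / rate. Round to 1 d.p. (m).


Convert speed: V = 87 / 3.6 = 24.1667 m/s
L = 24.1667 * 136 / 44
L = 3286.6667 / 44
L = 74.7 m

74.7


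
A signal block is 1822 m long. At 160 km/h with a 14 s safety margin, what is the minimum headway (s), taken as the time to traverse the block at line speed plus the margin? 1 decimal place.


V = 160 / 3.6 = 44.4444 m/s
Block traversal time = 1822 / 44.4444 = 40.995 s
Headway = 40.995 + 14
Headway = 55.0 s

55.0


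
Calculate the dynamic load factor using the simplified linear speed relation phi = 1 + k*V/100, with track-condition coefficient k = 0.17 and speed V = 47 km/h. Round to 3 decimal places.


phi = 1 + k * V / 100
phi = 1 + 0.17 * 47 / 100
phi = 1 + 0.0799
phi = 1.080

1.080


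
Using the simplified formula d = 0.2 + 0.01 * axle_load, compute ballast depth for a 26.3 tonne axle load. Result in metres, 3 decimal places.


d = 0.2 + 0.01 * 26.3
d = 0.2 + 0.263
d = 0.463 m

0.463


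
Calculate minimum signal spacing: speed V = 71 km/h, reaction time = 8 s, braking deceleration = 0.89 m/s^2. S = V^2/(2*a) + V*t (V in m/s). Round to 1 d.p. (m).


V = 71 / 3.6 = 19.7222 m/s
Braking distance = 19.7222^2 / (2*0.89) = 218.5203 m
Sighting distance = 19.7222 * 8 = 157.7778 m
S = 218.5203 + 157.7778 = 376.3 m

376.3


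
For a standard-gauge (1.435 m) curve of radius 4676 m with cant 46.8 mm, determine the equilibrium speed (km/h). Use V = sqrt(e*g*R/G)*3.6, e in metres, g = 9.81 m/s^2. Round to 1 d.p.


Convert cant: e = 46.8 mm = 0.0468 m
V_ms = sqrt(0.0468 * 9.81 * 4676 / 1.435)
V_ms = sqrt(1496.020215) = 38.6784 m/s
V = 38.6784 * 3.6 = 139.2 km/h

139.2


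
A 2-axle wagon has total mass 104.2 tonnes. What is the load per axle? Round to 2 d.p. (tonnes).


Load per axle = total weight / number of axles
Load = 104.2 / 2
Load = 52.10 tonnes

52.10


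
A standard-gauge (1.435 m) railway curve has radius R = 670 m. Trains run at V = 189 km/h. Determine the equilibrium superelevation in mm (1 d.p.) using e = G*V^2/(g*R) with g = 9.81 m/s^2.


Convert speed: V = 189 / 3.6 = 52.5 m/s
Apply formula: e = 1.435 * 52.5^2 / (9.81 * 670)
e = 1.435 * 2756.25 / 6572.7
e = 0.601765 m = 601.8 mm

601.8


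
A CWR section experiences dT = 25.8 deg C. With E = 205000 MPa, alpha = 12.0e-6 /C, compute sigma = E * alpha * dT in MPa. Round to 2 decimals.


sigma = E * alpha * dT
sigma = 205000 * 12.0e-6 * 25.8
sigma = 2.46 * 25.8
sigma = 63.47 MPa

63.47


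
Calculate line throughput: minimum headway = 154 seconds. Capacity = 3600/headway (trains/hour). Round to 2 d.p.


Capacity = 3600 / headway
Capacity = 3600 / 154
Capacity = 23.38 trains/hour

23.38


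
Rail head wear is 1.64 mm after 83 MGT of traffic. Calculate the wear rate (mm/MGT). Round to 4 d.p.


Wear rate = total wear / cumulative tonnage
Rate = 1.64 / 83
Rate = 0.0198 mm/MGT

0.0198


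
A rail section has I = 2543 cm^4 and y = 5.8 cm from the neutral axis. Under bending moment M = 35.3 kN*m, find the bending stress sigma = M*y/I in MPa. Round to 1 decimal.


Convert units:
M = 35.3 kN*m = 35300000 N*mm
y = 5.8 cm = 58 mm
I = 2543 cm^4 = 25430000 mm^4
sigma = 35300000 * 58 / 25430000
sigma = 80.5 MPa

80.5


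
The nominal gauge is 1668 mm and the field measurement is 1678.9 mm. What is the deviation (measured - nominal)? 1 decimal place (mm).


Deviation = measured - nominal
Deviation = 1678.9 - 1668
Deviation = 10.9 mm

10.9


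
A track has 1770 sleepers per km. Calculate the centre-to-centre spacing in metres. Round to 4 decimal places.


Spacing = 1000 m / number of sleepers
Spacing = 1000 / 1770
Spacing = 0.5650 m

0.5650


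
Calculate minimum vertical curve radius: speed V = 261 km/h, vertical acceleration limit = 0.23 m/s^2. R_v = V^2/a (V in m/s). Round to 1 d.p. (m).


Convert speed: V = 261 / 3.6 = 72.5 m/s
V^2 = 5256.25 m^2/s^2
R_v = 5256.25 / 0.23
R_v = 22853.3 m

22853.3


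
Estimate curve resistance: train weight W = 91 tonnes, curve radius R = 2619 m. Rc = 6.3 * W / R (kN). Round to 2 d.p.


Rc = 6.3 * W / R
Rc = 6.3 * 91 / 2619
Rc = 573.3 / 2619
Rc = 0.22 kN

0.22


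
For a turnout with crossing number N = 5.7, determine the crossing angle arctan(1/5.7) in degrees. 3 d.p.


1/N = 1/5.7 = 0.175439
angle = arctan(0.175439) = 0.173671 rad
angle = 0.173671 * 180/pi = 9.951 degrees

9.951


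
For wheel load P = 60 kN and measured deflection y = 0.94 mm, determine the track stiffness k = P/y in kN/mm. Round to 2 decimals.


Track stiffness k = P / y
k = 60 / 0.94
k = 63.83 kN/mm

63.83


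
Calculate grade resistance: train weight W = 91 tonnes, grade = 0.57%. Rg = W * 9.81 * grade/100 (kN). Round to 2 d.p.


Rg = W * 9.81 * grade / 100
Rg = 91 * 9.81 * 0.57 / 100
Rg = 892.71 * 0.0057
Rg = 5.09 kN

5.09


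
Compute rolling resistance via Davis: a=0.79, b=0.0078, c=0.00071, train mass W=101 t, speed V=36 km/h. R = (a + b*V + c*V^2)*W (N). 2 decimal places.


b*V = 0.0078 * 36 = 0.2808
c*V^2 = 0.00071 * 1296 = 0.92016
R_per_t = 0.79 + 0.2808 + 0.92016 = 1.99096 N/t
R_total = 1.99096 * 101 = 201.09 N

201.09


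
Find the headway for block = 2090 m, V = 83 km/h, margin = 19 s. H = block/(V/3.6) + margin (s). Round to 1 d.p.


V = 83 / 3.6 = 23.0556 m/s
Block traversal time = 2090 / 23.0556 = 90.6506 s
Headway = 90.6506 + 19
Headway = 109.7 s

109.7


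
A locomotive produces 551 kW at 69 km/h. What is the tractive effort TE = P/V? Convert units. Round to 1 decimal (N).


Convert: P = 551 kW = 551000 W
V = 69 / 3.6 = 19.1667 m/s
TE = 551000 / 19.1667
TE = 28747.8 N

28747.8


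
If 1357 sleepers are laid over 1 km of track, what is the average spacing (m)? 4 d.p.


Spacing = 1000 m / number of sleepers
Spacing = 1000 / 1357
Spacing = 0.7369 m

0.7369


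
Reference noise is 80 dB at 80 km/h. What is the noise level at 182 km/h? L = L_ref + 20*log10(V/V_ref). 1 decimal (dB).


V/V_ref = 182 / 80 = 2.275
log10(2.275) = 0.356981
20 * 0.356981 = 7.1396
L = 80 + 7.1396 = 87.1 dB

87.1


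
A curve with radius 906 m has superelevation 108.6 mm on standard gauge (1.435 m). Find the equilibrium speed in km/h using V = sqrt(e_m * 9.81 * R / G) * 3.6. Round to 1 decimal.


Convert cant: e = 108.6 mm = 0.1086 m
V_ms = sqrt(0.1086 * 9.81 * 906 / 1.435)
V_ms = sqrt(672.62829) = 25.9351 m/s
V = 25.9351 * 3.6 = 93.4 km/h

93.4


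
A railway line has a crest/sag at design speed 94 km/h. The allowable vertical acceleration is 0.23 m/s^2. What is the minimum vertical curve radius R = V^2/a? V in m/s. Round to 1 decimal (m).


Convert speed: V = 94 / 3.6 = 26.1111 m/s
V^2 = 681.7901 m^2/s^2
R_v = 681.7901 / 0.23
R_v = 2964.3 m

2964.3


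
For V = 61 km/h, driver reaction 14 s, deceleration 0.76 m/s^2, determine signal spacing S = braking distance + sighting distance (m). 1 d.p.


V = 61 / 3.6 = 16.9444 m/s
Braking distance = 16.9444^2 / (2*0.76) = 188.8909 m
Sighting distance = 16.9444 * 14 = 237.2222 m
S = 188.8909 + 237.2222 = 426.1 m

426.1


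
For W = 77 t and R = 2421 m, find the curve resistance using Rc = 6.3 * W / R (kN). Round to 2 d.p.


Rc = 6.3 * W / R
Rc = 6.3 * 77 / 2421
Rc = 485.1 / 2421
Rc = 0.20 kN

0.20


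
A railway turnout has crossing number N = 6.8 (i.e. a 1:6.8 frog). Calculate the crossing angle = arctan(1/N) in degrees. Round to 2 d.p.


1/N = 1/6.8 = 0.147059
angle = arctan(0.147059) = 0.146012 rad
angle = 0.146012 * 180/pi = 8.37 degrees

8.37
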